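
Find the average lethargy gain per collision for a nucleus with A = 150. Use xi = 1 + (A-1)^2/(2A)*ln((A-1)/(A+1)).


xi = 1 + (A-1)^2/(2A) * ln((A-1)/(A+1))
xi = 1 + (150-1)^2/(2*150) * ln((150-1)/(150 +1))
xi = 0.013274

0.013274


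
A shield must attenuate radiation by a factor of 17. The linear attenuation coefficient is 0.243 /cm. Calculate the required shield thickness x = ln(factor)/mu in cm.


x = ln(factor) / mu
x = ln(17) / 0.243
x = 11.659 cm

11.659


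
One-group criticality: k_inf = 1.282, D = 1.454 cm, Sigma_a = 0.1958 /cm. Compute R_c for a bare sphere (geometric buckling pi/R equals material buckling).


L^2 = D / Sigma_a = 1.454 / 0.1958 = 7.425945 cm^2
B_m^2 = (k_inf - 1) / L^2 = (1.282 - 1) / 7.425945 = 0.03797496 /cm^2
For a bare sphere: B_g = pi/R, so R_c = pi / sqrt(B_m^2)
R_c = pi / sqrt(0.03797496) = 16.121 cm

16.121


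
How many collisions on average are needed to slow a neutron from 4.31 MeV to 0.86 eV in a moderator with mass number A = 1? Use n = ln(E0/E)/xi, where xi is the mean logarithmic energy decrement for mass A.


xi = 1 + (A-1)^2/(2A)*ln((A-1)/(A+1)) = 1 (for A = 1)
n = ln(E0/E) / xi
n = ln(4.31e6 / 0.86) / 1
n = ln(5.011628e+06) / 1 = 15.427

15.427


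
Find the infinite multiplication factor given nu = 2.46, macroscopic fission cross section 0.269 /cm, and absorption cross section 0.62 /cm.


k_inf = nu * Sigma_f / Sigma_a
k_inf = 2.46 * 0.269 / 0.62
k_inf = 1.0673

1.0673


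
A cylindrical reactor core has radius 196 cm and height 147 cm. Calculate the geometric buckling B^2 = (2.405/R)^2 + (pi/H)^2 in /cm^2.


B^2 = (2.405/R)^2 + (pi/H)^2
B^2 = (2.405/196)^2 + (pi/147)^2
B^2 = 6.0730e-04 /cm^2

6.0730e-04


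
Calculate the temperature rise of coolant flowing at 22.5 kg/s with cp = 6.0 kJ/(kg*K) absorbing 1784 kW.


dT = Q / (m_dot * cp)
dT = 1784 / (22.5 * 6.0)
dT = 13.215 C

13.215


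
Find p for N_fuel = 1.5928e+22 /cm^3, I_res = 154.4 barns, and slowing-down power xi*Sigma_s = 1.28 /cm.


p = exp(-N * I * 1e-24 / (xi*Sigma_s))
p = exp(-1.5928e+22 * 154.4 * 1e-24 / 1.28)
p = 0.14641

0.14641


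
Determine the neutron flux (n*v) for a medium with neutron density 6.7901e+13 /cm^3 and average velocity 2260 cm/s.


phi = n * v
phi = 6.7901e+13 * 2260
phi = 1.5346e+17 /cm^2/s

1.5346e+17


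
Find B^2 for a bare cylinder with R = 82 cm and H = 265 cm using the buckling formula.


B^2 = (2.405/R)^2 + (pi/H)^2
B^2 = (2.405/82)^2 + (pi/265)^2
B^2 = 0.0010007 /cm^2

0.0010007


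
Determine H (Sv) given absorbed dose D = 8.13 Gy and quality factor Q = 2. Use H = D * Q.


H = D * Q
H = 8.13 * 2
H = 16.260 Sv

16.260


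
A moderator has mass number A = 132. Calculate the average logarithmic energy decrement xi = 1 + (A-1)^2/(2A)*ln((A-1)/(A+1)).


xi = 1 + (A-1)^2/(2A) * ln((A-1)/(A+1))
xi = 1 + (132-1)^2/(2*132) * ln((132-1)/(132 +1))
xi = 0.015075

0.015075


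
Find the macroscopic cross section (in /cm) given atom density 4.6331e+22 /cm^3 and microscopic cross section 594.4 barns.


Sigma = N * sigma_barns * 1e-24
Sigma = 4.6331e+22 * 594.4 * 1e-24
Sigma = 27.539 /cm

27.539


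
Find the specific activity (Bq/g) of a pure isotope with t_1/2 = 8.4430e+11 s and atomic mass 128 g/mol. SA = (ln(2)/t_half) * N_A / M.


lambda = ln(2) / t_half = ln(2) / 8.4430e+11 = 8.209726e-13 /s
SA = lambda * N_A / M
SA = 8.209726e-13 * 6.022e23 / 128
SA = 3.8624e+09 Bq/g

3.8624e+09


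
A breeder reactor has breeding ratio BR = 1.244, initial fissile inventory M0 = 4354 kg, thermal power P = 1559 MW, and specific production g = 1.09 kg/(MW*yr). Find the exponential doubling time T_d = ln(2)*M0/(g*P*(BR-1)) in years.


Breeding gain G = BR - 1 = 1.244 - 1 = 0.244
Fissile production rate = g * P * G = 1.09 * 1559 * 0.244 = 414.63164 kg/yr
T_d = ln(2) * M0 / (g * P * G)
T_d = ln(2) * 4354 / 414.63164 = 7.2787 yr

7.2787


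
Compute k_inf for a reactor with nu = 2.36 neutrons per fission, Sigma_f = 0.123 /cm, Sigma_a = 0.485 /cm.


k_inf = nu * Sigma_f / Sigma_a
k_inf = 2.36 * 0.123 / 0.485
k_inf = 0.59852

0.59852


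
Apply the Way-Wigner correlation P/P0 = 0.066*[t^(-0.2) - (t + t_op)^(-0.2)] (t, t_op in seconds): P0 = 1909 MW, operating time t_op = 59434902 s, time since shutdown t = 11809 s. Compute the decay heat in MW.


P/P0 = 0.066 * [t^(-0.2) - (t + t_op)^(-0.2)]
P/P0 = 0.066 * [11809^(-0.2) - (11809 + 59434902)^(-0.2)]
P/P0 = 0.066 * [0.1533054 - 0.02787240] = 0.008278578
P = 1909 * 0.008278578 = 15.804 MW

15.804


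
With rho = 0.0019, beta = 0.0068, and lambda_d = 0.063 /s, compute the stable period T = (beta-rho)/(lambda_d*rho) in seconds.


T = (beta - rho) / (lambda_d * rho)
T = (0.0068 - 0.0019) / (0.063 * 0.0019)
T = 40.936 s

40.936


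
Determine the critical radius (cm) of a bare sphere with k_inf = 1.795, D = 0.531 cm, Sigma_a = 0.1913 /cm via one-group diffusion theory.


L^2 = D / Sigma_a = 0.531 / 0.1913 = 2.775745 cm^2
B_m^2 = (k_inf - 1) / L^2 = (1.795 - 1) / 2.775745 = 0.2864096 /cm^2
For a bare sphere: B_g = pi/R, so R_c = pi / sqrt(B_m^2)
R_c = pi / sqrt(0.2864096) = 5.8702 cm

5.8702


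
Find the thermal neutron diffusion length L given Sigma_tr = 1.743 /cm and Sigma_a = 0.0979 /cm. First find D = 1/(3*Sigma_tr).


D = 1 / (3 * Sigma_tr) = 1 / (3 * 1.743) = 0.1912412 cm
L = sqrt(D / Sigma_a)
L = sqrt(0.1912412 / 0.0979)
L = 1.3977 cm

1.3977


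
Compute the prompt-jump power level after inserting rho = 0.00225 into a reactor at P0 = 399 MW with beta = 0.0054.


P1/P0 = beta / (beta - rho)
P1/P0 = 0.0054 / (0.0054 - 0.00225) = 1.714286
P1 = 399 * 1.714286 = 684.00 MW

684.00


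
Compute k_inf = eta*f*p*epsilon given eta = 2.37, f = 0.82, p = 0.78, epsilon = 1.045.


k_inf = eta * f * p * epsilon
k_inf = 2.37 * 0.82 * 0.78 * 1.045
k_inf = 1.5841

1.5841


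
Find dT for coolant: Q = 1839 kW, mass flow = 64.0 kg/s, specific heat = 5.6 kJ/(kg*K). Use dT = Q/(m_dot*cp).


dT = Q / (m_dot * cp)
dT = 1839 / (64.0 * 5.6)
dT = 5.1311 C

5.1311


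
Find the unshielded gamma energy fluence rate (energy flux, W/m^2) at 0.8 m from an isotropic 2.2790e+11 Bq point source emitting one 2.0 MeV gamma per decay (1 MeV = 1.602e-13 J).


psi = A * E * 1.602e-13 / (4*pi*r^2)
psi = 2.2790e+11 * 2.0 * 1.602e-13 / (4*pi*0.8^2)
psi = 0.0090792 W/m^2

0.0090792


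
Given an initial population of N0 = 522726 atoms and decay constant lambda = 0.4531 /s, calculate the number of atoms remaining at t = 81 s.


N = N0 * exp(-lambda * t)
N = 522726 * exp(-0.4531 * 81)
N = 6.0144e-11

6.0144e-11


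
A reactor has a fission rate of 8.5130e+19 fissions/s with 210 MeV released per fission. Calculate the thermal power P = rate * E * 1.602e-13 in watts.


P = fission_rate * E_MeV * 1.602e-13
P = 8.5130e+19 * 210 * 1.602e-13
P = 2.8639e+09 W

2.8639e+09


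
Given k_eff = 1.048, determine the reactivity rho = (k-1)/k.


rho = (k_eff - 1) / k_eff
rho = (1.048 - 1) / 1.048
rho = 0.045802

0.045802


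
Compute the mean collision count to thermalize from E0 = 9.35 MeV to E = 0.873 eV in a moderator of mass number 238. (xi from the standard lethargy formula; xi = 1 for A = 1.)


xi = 1 + (A-1)^2/(2A)*ln((A-1)/(A+1)) = 0.008379872 (for A = 238)
n = ln(E0/E) / xi
n = ln(9.35e6 / 0.873) / 0.008379872
n = ln(1.071019e+07) / 0.008379872 = 1931.6

1931.6


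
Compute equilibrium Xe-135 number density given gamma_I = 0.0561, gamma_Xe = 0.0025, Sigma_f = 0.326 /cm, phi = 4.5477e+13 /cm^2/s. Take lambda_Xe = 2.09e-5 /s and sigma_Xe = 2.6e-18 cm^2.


Xe_eq = (gamma_I + gamma_Xe) * Sigma_f * phi / (lambda_Xe + sigma_Xe * phi)
Numerator = (0.0561 + 0.0025) * 0.326 * 4.5477e+13 = 8.687744e+11
Denominator = 2.09e-5 + 2.6e-18 * 4.5477e+13 = 1.391402e-04
Xe_eq = 8.687744e+11 / 1.391402e-04 = 6.2439e+15 /cm^3

6.2439e+15


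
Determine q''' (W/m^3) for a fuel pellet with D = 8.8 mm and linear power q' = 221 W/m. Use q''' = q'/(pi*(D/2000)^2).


r = D / 2 / 1000 = 8.8 / 2 / 1000 = 0.0044 m
q''' = q' / (pi * r^2)
q''' = 221 / (pi * 0.0044^2)
q''' = 3.6336e+06 W/m^3

3.6336e+06


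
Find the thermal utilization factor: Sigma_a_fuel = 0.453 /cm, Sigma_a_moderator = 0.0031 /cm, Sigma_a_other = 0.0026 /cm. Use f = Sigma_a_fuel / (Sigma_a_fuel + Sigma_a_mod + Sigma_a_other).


f = Sigma_a_fuel / (Sigma_a_fuel + Sigma_a_mod + Sigma_a_other)
f = 0.453 / (0.453 + 0.0031 + 0.0026)
f = 0.98757

0.98757


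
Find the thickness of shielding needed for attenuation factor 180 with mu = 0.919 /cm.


x = ln(factor) / mu
x = ln(180) / 0.919
x = 5.6507 cm

5.6507


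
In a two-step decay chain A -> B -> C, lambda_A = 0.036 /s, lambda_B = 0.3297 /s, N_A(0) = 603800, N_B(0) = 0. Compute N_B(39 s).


N_B(t) = lambda_A * N_A0 / (lambda_B - lambda_A) * [exp(-lambda_A*t) - exp(-lambda_B*t)]
exp(-0.036*39) = 0.2456125; exp(-0.3297*39) = 2.604421e-06
N_B = 0.036 * 603800 / (0.3297 - 0.036) * (0.2456125 - 2.604421e-06)
N_B = 18178

18178


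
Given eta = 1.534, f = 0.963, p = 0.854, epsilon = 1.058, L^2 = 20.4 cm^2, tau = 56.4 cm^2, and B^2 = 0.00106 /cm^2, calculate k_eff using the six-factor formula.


k_inf = eta*f*p*eps = 1.534*0.963*0.854*1.058 = 1.334735
P_TNL = 1/(1 + L^2*B^2) = 1/(1 + 20.4*0.00106) = 0.9788337
P_FNL = exp(-B^2*tau) = exp(-0.00106*56.4) = 0.9419680
k_eff = k_inf * P_TNL * P_FNL = 1.334735 * 0.9788337 * 0.9419680
k_eff = 1.2307

1.2307


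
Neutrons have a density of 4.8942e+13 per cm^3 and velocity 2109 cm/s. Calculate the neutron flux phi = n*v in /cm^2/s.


phi = n * v
phi = 4.8942e+13 * 2109
phi = 1.0322e+17 /cm^2/s

1.0322e+17


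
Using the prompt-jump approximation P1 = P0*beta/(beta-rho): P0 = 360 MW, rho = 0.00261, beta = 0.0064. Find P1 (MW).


P1/P0 = beta / (beta - rho)
P1/P0 = 0.0064 / (0.0064 - 0.00261) = 1.688654
P1 = 360 * 1.688654 = 607.92 MW

607.92


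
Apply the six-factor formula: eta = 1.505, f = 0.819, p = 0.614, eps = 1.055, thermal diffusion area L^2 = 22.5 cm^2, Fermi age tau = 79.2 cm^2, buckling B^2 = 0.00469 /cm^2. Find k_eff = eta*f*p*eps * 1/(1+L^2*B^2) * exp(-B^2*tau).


k_inf = eta*f*p*eps = 1.505*0.819*0.614*1.055 = 0.7984381
P_TNL = 1/(1 + L^2*B^2) = 1/(1 + 22.5*0.00469) = 0.9045476
P_FNL = exp(-B^2*tau) = exp(-0.00469*79.2) = 0.6897349
k_eff = k_inf * P_TNL * P_FNL = 0.7984381 * 0.9045476 * 0.6897349
k_eff = 0.49814

0.49814


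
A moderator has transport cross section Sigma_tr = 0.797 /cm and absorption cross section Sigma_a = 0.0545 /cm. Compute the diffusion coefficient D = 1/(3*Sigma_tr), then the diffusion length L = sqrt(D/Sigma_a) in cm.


D = 1 / (3 * Sigma_tr) = 1 / (3 * 0.797) = 0.4182350 cm
L = sqrt(D / Sigma_a)
L = sqrt(0.4182350 / 0.0545)
L = 2.7702 cm

2.7702


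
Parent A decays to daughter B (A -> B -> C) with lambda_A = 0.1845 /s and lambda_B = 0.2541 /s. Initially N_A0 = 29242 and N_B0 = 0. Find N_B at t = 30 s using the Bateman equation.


N_B(t) = lambda_A * N_A0 / (lambda_B - lambda_A) * [exp(-lambda_A*t) - exp(-lambda_B*t)]
exp(-0.1845*30) = 0.003946209; exp(-0.2541*30) = 4.890724e-04
N_B = 0.1845 * 29242 / (0.2541 - 0.1845) * (0.003946209 - 4.890724e-04)
N_B = 267.99

267.99


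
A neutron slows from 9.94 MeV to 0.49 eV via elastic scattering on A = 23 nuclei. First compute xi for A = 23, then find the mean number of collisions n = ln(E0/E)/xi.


xi = 1 + (A-1)^2/(2A)*ln((A-1)/(A+1)) = 0.08448899 (for A = 23)
n = ln(E0/E) / xi
n = ln(9.94e6 / 0.49) / 0.08448899
n = ln(2.028571e+07) / 0.08448899 = 199.14

199.14


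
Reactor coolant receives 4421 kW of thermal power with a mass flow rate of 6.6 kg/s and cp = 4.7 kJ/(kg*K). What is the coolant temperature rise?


dT = Q / (m_dot * cp)
dT = 4421 / (6.6 * 4.7)
dT = 142.52 C

142.52


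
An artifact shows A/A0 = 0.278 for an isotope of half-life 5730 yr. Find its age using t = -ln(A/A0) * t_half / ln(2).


lambda = ln(2) / t_half = ln(2) / 5730 = 1.209681e-04 /yr
t = -ln(A/A0) / lambda
t = -ln(0.278) / 1.209681e-04
t = 10582 yr

10582


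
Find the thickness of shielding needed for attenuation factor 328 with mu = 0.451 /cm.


x = ln(factor) / mu
x = ln(328) / 0.451
x = 12.845 cm

12.845


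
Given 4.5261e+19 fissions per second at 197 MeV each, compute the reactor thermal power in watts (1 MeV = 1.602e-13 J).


P = fission_rate * E_MeV * 1.602e-13
P = 4.5261e+19 * 197 * 1.602e-13
P = 1.4284e+09 W

1.4284e+09


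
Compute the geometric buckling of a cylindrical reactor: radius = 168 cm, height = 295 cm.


B^2 = (2.405/R)^2 + (pi/H)^2
B^2 = (2.405/168)^2 + (pi/295)^2
B^2 = 3.1834e-04 /cm^2

3.1834e-04


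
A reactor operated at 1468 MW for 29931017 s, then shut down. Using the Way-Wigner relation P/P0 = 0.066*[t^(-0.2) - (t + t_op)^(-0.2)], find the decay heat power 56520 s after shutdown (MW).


P/P0 = 0.066 * [t^(-0.2) - (t + t_op)^(-0.2)]
P/P0 = 0.066 * [56520^(-0.2) - (56520 + 29931017)^(-0.2)]
P/P0 = 0.066 * [0.1120881 - 0.03196037] = 0.005288430
P = 1468 * 0.005288430 = 7.7634 MW

7.7634


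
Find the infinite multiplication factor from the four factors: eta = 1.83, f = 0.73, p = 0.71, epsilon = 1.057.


k_inf = eta * f * p * epsilon
k_inf = 1.83 * 0.73 * 0.71 * 1.057
k_inf = 1.0026

1.0026


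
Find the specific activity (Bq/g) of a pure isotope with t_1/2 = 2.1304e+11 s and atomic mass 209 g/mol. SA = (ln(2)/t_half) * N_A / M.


lambda = ln(2) / t_half = ln(2) / 2.1304e+11 = 3.253601e-12 /s
SA = lambda * N_A / M
SA = 3.253601e-12 * 6.022e23 / 209
SA = 9.3747e+09 Bq/g

9.3747e+09


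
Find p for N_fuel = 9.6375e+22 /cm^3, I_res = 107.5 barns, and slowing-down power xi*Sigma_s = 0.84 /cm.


p = exp(-N * I * 1e-24 / (xi*Sigma_s))
p = exp(-9.6375e+22 * 107.5 * 1e-24 / 0.84)
p = 4.4009e-06

4.4009e-06


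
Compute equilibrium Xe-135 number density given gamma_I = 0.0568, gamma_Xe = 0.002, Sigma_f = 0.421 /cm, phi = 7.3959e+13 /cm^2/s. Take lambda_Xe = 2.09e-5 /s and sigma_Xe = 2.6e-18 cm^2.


Xe_eq = (gamma_I + gamma_Xe) * Sigma_f * phi / (lambda_Xe + sigma_Xe * phi)
Numerator = (0.0568 + 0.002) * 0.421 * 7.3959e+13 = 1.830840e+12
Denominator = 2.09e-5 + 2.6e-18 * 7.3959e+13 = 2.131934e-04
Xe_eq = 1.830840e+12 / 2.131934e-04 = 8.5877e+15 /cm^3

8.5877e+15


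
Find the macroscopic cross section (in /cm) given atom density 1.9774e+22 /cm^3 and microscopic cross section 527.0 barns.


Sigma = N * sigma_barns * 1e-24
Sigma = 1.9774e+22 * 527.0 * 1e-24
Sigma = 10.421 /cm

10.421


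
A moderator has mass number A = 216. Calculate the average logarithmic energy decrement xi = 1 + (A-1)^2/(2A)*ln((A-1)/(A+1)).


xi = 1 + (A-1)^2/(2A) * ln((A-1)/(A+1))
xi = 1 + (216-1)^2/(2*216) * ln((216-1)/(216 +1))
xi = 0.0092307

0.0092307


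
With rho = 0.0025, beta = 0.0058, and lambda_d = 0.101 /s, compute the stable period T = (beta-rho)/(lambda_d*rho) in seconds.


T = (beta - rho) / (lambda_d * rho)
T = (0.0058 - 0.0025) / (0.101 * 0.0025)
T = 13.069 s

13.069


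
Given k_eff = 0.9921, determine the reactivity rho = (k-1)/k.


rho = (k_eff - 1) / k_eff
rho = (0.9921 - 1) / 0.9921
rho = -0.0079629

-0.0079629


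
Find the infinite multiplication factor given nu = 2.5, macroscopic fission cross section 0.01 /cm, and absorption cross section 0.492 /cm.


k_inf = nu * Sigma_f / Sigma_a
k_inf = 2.5 * 0.01 / 0.492
k_inf = 0.050813

0.050813


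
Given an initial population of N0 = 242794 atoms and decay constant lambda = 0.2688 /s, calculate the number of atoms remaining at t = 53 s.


N = N0 * exp(-lambda * t)
N = 242794 * exp(-0.2688 * 53)
N = 0.15780

0.15780


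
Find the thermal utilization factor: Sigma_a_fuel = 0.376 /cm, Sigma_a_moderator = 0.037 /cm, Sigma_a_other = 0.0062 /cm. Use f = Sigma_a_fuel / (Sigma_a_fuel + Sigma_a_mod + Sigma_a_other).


f = Sigma_a_fuel / (Sigma_a_fuel + Sigma_a_mod + Sigma_a_other)
f = 0.376 / (0.376 + 0.037 + 0.0062)
f = 0.89695

0.89695


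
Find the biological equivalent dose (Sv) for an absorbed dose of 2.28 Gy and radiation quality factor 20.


H = D * Q
H = 2.28 * 20
H = 45.600 Sv

45.600


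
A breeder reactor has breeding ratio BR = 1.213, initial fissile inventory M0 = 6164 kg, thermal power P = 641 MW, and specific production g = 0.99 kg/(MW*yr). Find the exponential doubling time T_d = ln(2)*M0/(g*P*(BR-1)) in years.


Breeding gain G = BR - 1 = 1.213 - 1 = 0.213
Fissile production rate = g * P * G = 0.99 * 641 * 0.213 = 135.16767 kg/yr
T_d = ln(2) * M0 / (g * P * G)
T_d = ln(2) * 6164 / 135.16767 = 31.609 yr

31.609


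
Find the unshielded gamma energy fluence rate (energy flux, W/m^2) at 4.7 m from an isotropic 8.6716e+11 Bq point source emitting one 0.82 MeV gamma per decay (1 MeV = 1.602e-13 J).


psi = A * E * 1.602e-13 / (4*pi*r^2)
psi = 8.6716e+11 * 0.82 * 1.602e-13 / (4*pi*4.7^2)
psi = 4.1036e-04 W/m^2

4.1036e-04


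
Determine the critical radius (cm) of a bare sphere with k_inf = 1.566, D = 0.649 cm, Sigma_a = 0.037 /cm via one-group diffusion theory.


L^2 = D / Sigma_a = 0.649 / 0.037 = 17.54054 cm^2
B_m^2 = (k_inf - 1) / L^2 = (1.566 - 1) / 17.54054 = 0.03226811 /cm^2
For a bare sphere: B_g = pi/R, so R_c = pi / sqrt(B_m^2)
R_c = pi / sqrt(0.03226811) = 17.489 cm

17.489


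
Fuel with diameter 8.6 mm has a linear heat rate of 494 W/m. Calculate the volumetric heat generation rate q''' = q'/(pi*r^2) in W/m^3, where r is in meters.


r = D / 2 / 1000 = 8.6 / 2 / 1000 = 0.0043 m
q''' = q' / (pi * r^2)
q''' = 494 / (pi * 0.0043^2)
q''' = 8.5043e+06 W/m^3

8.5043e+06


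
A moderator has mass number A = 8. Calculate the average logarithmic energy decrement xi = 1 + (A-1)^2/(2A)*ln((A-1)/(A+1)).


xi = 1 + (A-1)^2/(2A) * ln((A-1)/(A+1))
xi = 1 + (8-1)^2/(2*8) * ln((8-1)/(8 +1))
xi = 0.23035

0.23035


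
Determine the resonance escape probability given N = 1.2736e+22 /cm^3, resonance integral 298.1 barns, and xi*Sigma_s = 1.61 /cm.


p = exp(-N * I * 1e-24 / (xi*Sigma_s))
p = exp(-1.2736e+22 * 298.1 * 1e-24 / 1.61)
p = 0.094596

0.094596


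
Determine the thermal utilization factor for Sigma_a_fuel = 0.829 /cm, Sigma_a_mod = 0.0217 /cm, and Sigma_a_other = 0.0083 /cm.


f = Sigma_a_fuel / (Sigma_a_fuel + Sigma_a_mod + Sigma_a_other)
f = 0.829 / (0.829 + 0.0217 + 0.0083)
f = 0.96508

0.96508


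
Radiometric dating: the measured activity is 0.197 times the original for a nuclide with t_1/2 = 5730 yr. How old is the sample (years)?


lambda = ln(2) / t_half = ln(2) / 5730 = 1.209681e-04 /yr
t = -ln(A/A0) / lambda
t = -ln(0.197) / 1.209681e-04
t = 13430 yr

13430


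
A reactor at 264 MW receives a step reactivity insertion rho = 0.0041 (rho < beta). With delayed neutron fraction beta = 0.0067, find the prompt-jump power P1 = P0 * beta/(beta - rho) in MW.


P1/P0 = beta / (beta - rho)
P1/P0 = 0.0067 / (0.0067 - 0.0041) = 2.576923
P1 = 264 * 2.576923 = 680.31 MW

680.31


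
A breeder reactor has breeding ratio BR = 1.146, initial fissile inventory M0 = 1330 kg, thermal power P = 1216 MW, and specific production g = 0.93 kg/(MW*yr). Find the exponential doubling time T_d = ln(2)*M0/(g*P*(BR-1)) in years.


Breeding gain G = BR - 1 = 1.146 - 1 = 0.146
Fissile production rate = g * P * G = 0.93 * 1216 * 0.146 = 165.10848 kg/yr
T_d = ln(2) * M0 / (g * P * G)
T_d = ln(2) * 1330 / 165.10848 = 5.5835 yr

5.5835


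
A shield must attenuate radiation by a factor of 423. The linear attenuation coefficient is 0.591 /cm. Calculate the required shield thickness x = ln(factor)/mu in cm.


x = ln(factor) / mu
x = ln(423) / 0.591
x = 10.232 cm

10.232


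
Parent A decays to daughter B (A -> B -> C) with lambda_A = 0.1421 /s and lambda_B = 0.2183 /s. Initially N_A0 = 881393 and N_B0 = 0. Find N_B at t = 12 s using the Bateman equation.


N_B(t) = lambda_A * N_A0 / (lambda_B - lambda_A) * [exp(-lambda_A*t) - exp(-lambda_B*t)]
exp(-0.1421*12) = 0.1817360; exp(-0.2183*12) = 0.07283199
N_B = 0.1421 * 881393 / (0.2183 - 0.1421) * (0.1817360 - 0.07283199)
N_B = 179000

179000


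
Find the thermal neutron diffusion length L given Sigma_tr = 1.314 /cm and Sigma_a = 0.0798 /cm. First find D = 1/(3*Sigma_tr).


D = 1 / (3 * Sigma_tr) = 1 / (3 * 1.314) = 0.2536783 cm
L = sqrt(D / Sigma_a)
L = sqrt(0.2536783 / 0.0798)
L = 1.7830 cm

1.7830


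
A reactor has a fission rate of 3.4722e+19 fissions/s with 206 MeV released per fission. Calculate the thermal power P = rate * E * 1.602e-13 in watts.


P = fission_rate * E_MeV * 1.602e-13
P = 3.4722e+19 * 206 * 1.602e-13
P = 1.1459e+09 W

1.1459e+09


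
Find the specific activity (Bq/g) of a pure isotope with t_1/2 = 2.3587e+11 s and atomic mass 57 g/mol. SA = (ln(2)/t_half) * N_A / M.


lambda = ln(2) / t_half = ln(2) / 2.3587e+11 = 2.938683e-12 /s
SA = lambda * N_A / M
SA = 2.938683e-12 * 6.022e23 / 57
SA = 3.1047e+10 Bq/g

3.1047e+10


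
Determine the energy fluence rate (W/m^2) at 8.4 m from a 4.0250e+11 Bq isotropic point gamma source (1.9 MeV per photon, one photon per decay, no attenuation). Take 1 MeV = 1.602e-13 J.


psi = A * E * 1.602e-13 / (4*pi*r^2)
psi = 4.0250e+11 * 1.9 * 1.602e-13 / (4*pi*8.4^2)
psi = 1.3817e-04 W/m^2

1.3817e-04


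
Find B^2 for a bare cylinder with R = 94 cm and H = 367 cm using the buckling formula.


B^2 = (2.405/R)^2 + (pi/H)^2
B^2 = (2.405/94)^2 + (pi/367)^2
B^2 = 7.2787e-04 /cm^2

7.2787e-04


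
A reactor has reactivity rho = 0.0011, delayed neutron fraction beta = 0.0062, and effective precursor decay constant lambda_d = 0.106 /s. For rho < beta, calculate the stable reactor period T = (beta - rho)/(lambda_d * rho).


T = (beta - rho) / (lambda_d * rho)
T = (0.0062 - 0.0011) / (0.106 * 0.0011)
T = 43.739 s

43.739


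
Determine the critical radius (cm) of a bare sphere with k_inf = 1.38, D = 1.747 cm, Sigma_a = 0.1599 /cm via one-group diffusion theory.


L^2 = D / Sigma_a = 1.747 / 0.1599 = 10.92558 cm^2
B_m^2 = (k_inf - 1) / L^2 = (1.38 - 1) / 10.92558 = 0.03478076 /cm^2
For a bare sphere: B_g = pi/R, so R_c = pi / sqrt(B_m^2)
R_c = pi / sqrt(0.03478076) = 16.845 cm

16.845


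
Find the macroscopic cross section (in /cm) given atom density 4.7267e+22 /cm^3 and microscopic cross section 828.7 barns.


Sigma = N * sigma_barns * 1e-24
Sigma = 4.7267e+22 * 828.7 * 1e-24
Sigma = 39.170 /cm

39.170


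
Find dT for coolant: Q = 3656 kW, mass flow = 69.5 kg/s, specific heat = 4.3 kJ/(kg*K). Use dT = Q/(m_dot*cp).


dT = Q / (m_dot * cp)
dT = 3656 / (69.5 * 4.3)
dT = 12.234 C

12.234


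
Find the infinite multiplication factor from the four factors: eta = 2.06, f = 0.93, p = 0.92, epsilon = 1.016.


k_inf = eta * f * p * epsilon
k_inf = 2.06 * 0.93 * 0.92 * 1.016
k_inf = 1.7907

1.7907


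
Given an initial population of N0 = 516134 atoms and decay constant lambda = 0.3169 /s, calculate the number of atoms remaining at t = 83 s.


N = N0 * exp(-lambda * t)
N = 516134 * exp(-0.3169 * 83)
N = 1.9483e-06

1.9483e-06


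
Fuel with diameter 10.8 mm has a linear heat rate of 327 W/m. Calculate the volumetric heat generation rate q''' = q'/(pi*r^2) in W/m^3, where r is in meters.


r = D / 2 / 1000 = 10.8 / 2 / 1000 = 0.0054 m
q''' = q' / (pi * r^2)
q''' = 327 / (pi * 0.0054^2)
q''' = 3.5695e+06 W/m^3

3.5695e+06


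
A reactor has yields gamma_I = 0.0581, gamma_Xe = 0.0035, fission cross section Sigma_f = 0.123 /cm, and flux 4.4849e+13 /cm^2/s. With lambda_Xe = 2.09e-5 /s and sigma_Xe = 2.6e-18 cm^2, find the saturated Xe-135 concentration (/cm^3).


Xe_eq = (gamma_I + gamma_Xe) * Sigma_f * phi / (lambda_Xe + sigma_Xe * phi)
Numerator = (0.0581 + 0.0035) * 0.123 * 4.4849e+13 = 3.398119e+11
Denominator = 2.09e-5 + 2.6e-18 * 4.4849e+13 = 1.375074e-04
Xe_eq = 3.398119e+11 / 1.375074e-04 = 2.4712e+15 /cm^3

2.4712e+15


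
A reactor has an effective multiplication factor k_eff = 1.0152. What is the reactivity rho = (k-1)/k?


rho = (k_eff - 1) / k_eff
rho = (1.0152 - 1) / 1.0152
rho = 0.014972

0.014972


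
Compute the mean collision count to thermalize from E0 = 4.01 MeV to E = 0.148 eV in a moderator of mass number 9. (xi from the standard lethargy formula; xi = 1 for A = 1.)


xi = 1 + (A-1)^2/(2A)*ln((A-1)/(A+1)) = 0.2066007 (for A = 9)
n = ln(E0/E) / xi
n = ln(4.01e6 / 0.148) / 0.2066007
n = ln(2.709459e+07) / 0.2066007 = 82.840

82.840


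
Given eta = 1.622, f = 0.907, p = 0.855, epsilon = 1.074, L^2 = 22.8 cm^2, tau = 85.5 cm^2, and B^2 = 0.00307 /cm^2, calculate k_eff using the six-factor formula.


k_inf = eta*f*p*eps = 1.622*0.907*0.855*1.074 = 1.350917
P_TNL = 1/(1 + L^2*B^2) = 1/(1 + 22.8*0.00307) = 0.9345829
P_FNL = exp(-B^2*tau) = exp(-0.00307*85.5) = 0.7691379
k_eff = k_inf * P_TNL * P_FNL = 1.350917 * 0.9345829 * 0.7691379
k_eff = 0.97107

0.97107


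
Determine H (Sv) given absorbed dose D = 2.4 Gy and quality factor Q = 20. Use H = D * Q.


H = D * Q
H = 2.4 * 20
H = 48.000 Sv

48.000


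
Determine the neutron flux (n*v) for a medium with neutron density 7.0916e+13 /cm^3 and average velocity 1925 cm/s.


phi = n * v
phi = 7.0916e+13 * 1925
phi = 1.3651e+17 /cm^2/s

1.3651e+17


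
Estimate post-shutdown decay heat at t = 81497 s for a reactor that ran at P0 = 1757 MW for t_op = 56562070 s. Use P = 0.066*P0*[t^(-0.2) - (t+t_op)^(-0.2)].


P/P0 = 0.066 * [t^(-0.2) - (t + t_op)^(-0.2)]
P/P0 = 0.066 * [81497^(-0.2) - (81497 + 56562070)^(-0.2)]
P/P0 = 0.066 * [0.1041770 - 0.02814297] = 0.005018246
P = 1757 * 0.005018246 = 8.8171 MW

8.8171


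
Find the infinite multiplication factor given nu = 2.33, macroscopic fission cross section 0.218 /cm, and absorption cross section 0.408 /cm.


k_inf = nu * Sigma_f / Sigma_a
k_inf = 2.33 * 0.218 / 0.408
k_inf = 1.2450

1.2450


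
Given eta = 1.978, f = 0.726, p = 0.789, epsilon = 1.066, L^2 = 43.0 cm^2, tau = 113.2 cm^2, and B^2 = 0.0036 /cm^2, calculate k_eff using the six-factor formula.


k_inf = eta*f*p*eps = 1.978*0.726*0.789*1.066 = 1.207806
P_TNL = 1/(1 + L^2*B^2) = 1/(1 + 43.0*0.0036) = 0.8659508
P_FNL = exp(-B^2*tau) = exp(-0.0036*113.2) = 0.6652981
k_eff = k_inf * P_TNL * P_FNL = 1.207806 * 0.8659508 * 0.6652981
k_eff = 0.69584

0.69584


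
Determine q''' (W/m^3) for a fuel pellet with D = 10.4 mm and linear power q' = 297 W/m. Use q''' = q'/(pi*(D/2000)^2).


r = D / 2 / 1000 = 10.4 / 2 / 1000 = 0.0052 m
q''' = q' / (pi * r^2)
q''' = 297 / (pi * 0.0052^2)
q''' = 3.4962e+06 W/m^3

3.4962e+06


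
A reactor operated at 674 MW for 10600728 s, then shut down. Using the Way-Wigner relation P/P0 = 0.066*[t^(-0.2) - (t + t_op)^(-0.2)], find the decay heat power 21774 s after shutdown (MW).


P/P0 = 0.066 * [t^(-0.2) - (t + t_op)^(-0.2)]
P/P0 = 0.066 * [21774^(-0.2) - (21774 + 10600728)^(-0.2)]
P/P0 = 0.066 * [0.1356477 - 0.03933278] = 0.006356785
P = 674 * 0.006356785 = 4.2845 MW

4.2845


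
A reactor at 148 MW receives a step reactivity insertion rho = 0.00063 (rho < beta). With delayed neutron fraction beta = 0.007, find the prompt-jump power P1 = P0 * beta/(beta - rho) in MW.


P1/P0 = beta / (beta - rho)
P1/P0 = 0.007 / (0.007 - 0.00063) = 1.098901
P1 = 148 * 1.098901 = 162.64 MW

162.64


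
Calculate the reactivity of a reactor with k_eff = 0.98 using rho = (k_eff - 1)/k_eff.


rho = (k_eff - 1) / k_eff
rho = (0.98 - 1) / 0.98
rho = -0.020408

-0.020408


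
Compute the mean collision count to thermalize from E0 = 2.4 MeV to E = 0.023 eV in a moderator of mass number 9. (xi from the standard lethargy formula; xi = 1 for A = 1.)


xi = 1 + (A-1)^2/(2A)*ln((A-1)/(A+1)) = 0.2066007 (for A = 9)
n = ln(E0/E) / xi
n = ln(2.4e6 / 0.023) / 0.2066007
n = ln(1.043478e+08) / 0.2066007 = 89.367

89.367


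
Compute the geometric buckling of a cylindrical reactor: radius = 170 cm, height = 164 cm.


B^2 = (2.405/R)^2 + (pi/H)^2
B^2 = (2.405/170)^2 + (pi/164)^2
B^2 = 5.6709e-04 /cm^2

5.6709e-04


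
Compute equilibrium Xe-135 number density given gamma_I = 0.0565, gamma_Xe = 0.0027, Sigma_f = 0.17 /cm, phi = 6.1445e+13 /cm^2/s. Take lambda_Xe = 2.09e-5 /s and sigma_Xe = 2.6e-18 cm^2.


Xe_eq = (gamma_I + gamma_Xe) * Sigma_f * phi / (lambda_Xe + sigma_Xe * phi)
Numerator = (0.0565 + 0.0027) * 0.17 * 6.1445e+13 = 6.183825e+11
Denominator = 2.09e-5 + 2.6e-18 * 6.1445e+13 = 1.806570e-04
Xe_eq = 6.183825e+11 / 1.806570e-04 = 3.4230e+15 /cm^3

3.4230e+15


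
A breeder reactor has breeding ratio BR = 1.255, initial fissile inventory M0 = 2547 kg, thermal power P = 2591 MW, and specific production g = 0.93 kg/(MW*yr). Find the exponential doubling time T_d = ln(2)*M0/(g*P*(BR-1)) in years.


Breeding gain G = BR - 1 = 1.255 - 1 = 0.255
Fissile production rate = g * P * G = 0.93 * 2591 * 0.255 = 614.45565 kg/yr
T_d = ln(2) * M0 / (g * P * G)
T_d = ln(2) * 2547 / 614.45565 = 2.8732 yr

2.8732


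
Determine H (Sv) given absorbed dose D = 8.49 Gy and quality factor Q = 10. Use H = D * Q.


H = D * Q
H = 8.49 * 10
H = 84.900 Sv

84.900


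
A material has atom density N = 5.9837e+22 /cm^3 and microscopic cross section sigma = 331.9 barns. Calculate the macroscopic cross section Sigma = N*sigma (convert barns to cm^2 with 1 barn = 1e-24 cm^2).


Sigma = N * sigma_barns * 1e-24
Sigma = 5.9837e+22 * 331.9 * 1e-24
Sigma = 19.860 /cm

19.860


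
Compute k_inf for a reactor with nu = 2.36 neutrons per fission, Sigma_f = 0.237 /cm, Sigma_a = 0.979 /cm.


k_inf = nu * Sigma_f / Sigma_a
k_inf = 2.36 * 0.237 / 0.979
k_inf = 0.57132

0.57132


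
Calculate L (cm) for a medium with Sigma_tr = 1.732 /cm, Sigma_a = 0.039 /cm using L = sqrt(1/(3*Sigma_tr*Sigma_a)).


D = 1 / (3 * Sigma_tr) = 1 / (3 * 1.732) = 0.1924557 cm
L = sqrt(D / Sigma_a)
L = sqrt(0.1924557 / 0.039)
L = 2.2214 cm

2.2214


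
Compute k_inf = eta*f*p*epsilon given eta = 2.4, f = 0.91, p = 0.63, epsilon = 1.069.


k_inf = eta * f * p * epsilon
k_inf = 2.4 * 0.91 * 0.63 * 1.069
k_inf = 1.4709

1.4709


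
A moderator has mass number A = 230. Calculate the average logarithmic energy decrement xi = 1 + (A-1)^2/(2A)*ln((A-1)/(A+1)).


xi = 1 + (A-1)^2/(2A) * ln((A-1)/(A+1))
xi = 1 + (230-1)^2/(2*230) * ln((230-1)/(230 +1))
xi = 0.0086705

0.0086705


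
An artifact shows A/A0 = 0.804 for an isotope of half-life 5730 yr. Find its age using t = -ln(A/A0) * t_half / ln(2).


lambda = ln(2) / t_half = ln(2) / 5730 = 1.209681e-04 /yr
t = -ln(A/A0) / lambda
t = -ln(0.804) / 1.209681e-04
t = 1803.4 yr

1803.4


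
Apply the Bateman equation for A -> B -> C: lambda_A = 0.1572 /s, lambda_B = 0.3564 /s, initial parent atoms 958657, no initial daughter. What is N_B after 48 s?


N_B(t) = lambda_A * N_A0 / (lambda_B - lambda_A) * [exp(-lambda_A*t) - exp(-lambda_B*t)]
exp(-0.1572*48) = 5.284301e-04; exp(-0.3564*48) = 3.719096e-08
N_B = 0.1572 * 958657 / (0.3564 - 0.1572) * (5.284301e-04 - 3.719096e-08)
N_B = 399.75

399.75


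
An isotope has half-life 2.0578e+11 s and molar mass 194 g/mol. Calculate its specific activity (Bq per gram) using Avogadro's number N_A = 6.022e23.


lambda = ln(2) / t_half = ln(2) / 2.0578e+11 = 3.368389e-12 /s
SA = lambda * N_A / M
SA = 3.368389e-12 * 6.022e23 / 194
SA = 1.0456e+10 Bq/g

1.0456e+10


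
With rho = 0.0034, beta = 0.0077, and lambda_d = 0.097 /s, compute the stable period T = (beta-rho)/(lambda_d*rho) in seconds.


T = (beta - rho) / (lambda_d * rho)
T = (0.0077 - 0.0034) / (0.097 * 0.0034)
T = 13.038 s

13.038


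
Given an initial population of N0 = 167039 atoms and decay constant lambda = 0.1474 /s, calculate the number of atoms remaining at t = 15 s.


N = N0 * exp(-lambda * t)
N = 167039 * exp(-0.1474 * 15)
N = 18306

18306


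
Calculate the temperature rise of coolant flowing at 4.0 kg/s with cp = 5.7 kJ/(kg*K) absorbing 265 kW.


dT = Q / (m_dot * cp)
dT = 265 / (4.0 * 5.7)
dT = 11.623 C

11.623


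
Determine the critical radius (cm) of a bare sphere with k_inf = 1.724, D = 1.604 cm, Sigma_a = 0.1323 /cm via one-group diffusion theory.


L^2 = D / Sigma_a = 1.604 / 0.1323 = 12.12396 cm^2
B_m^2 = (k_inf - 1) / L^2 = (1.724 - 1) / 12.12396 = 0.05971646 /cm^2
For a bare sphere: B_g = pi/R, so R_c = pi / sqrt(B_m^2)
R_c = pi / sqrt(0.05971646) = 12.856 cm

12.856


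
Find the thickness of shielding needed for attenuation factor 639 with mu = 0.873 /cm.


x = ln(factor) / mu
x = ln(639) / 0.873
x = 7.3997 cm

7.3997


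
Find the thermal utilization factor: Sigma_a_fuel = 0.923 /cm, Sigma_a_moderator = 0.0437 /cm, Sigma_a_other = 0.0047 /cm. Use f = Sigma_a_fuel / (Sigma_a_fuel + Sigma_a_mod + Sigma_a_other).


f = Sigma_a_fuel / (Sigma_a_fuel + Sigma_a_mod + Sigma_a_other)
f = 0.923 / (0.923 + 0.0437 + 0.0047)
f = 0.95018

0.95018


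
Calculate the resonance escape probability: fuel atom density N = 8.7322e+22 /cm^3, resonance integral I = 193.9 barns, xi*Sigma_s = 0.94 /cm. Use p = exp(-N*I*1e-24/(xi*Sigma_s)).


p = exp(-N * I * 1e-24 / (xi*Sigma_s))
p = exp(-8.7322e+22 * 193.9 * 1e-24 / 0.94)
p = 1.5041e-08

1.5041e-08


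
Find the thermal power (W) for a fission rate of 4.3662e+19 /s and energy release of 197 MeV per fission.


P = fission_rate * E_MeV * 1.602e-13
P = 4.3662e+19 * 197 * 1.602e-13
P = 1.3779e+09 W

1.3779e+09


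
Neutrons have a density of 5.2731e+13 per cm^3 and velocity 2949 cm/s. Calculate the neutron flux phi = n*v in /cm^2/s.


phi = n * v
phi = 5.2731e+13 * 2949
phi = 1.5550e+17 /cm^2/s

1.5550e+17


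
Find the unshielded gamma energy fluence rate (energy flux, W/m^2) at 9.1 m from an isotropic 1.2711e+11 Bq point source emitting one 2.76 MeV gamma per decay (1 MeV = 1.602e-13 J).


psi = A * E * 1.602e-13 / (4*pi*r^2)
psi = 1.2711e+11 * 2.76 * 1.602e-13 / (4*pi*9.1^2)
psi = 5.4008e-05 W/m^2

5.4008e-05


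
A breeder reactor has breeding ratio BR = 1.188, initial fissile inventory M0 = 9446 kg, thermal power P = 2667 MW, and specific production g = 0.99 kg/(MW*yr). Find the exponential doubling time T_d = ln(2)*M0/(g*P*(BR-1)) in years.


Breeding gain G = BR - 1 = 1.188 - 1 = 0.188
Fissile production rate = g * P * G = 0.99 * 2667 * 0.188 = 496.38204 kg/yr
T_d = ln(2) * M0 / (g * P * G)
T_d = ln(2) * 9446 / 496.38204 = 13.190 yr

13.190


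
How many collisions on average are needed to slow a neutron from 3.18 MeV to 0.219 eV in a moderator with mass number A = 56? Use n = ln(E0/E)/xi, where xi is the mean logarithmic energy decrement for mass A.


xi = 1 + (A-1)^2/(2A)*ln((A-1)/(A+1)) = 0.03529286 (for A = 56)
n = ln(E0/E) / xi
n = ln(3.18e6 / 0.219) / 0.03529286
n = ln(1.452055e+07) / 0.03529286 = 467.26

467.26


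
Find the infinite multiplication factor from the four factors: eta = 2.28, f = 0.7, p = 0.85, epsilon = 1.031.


k_inf = eta * f * p * epsilon
k_inf = 2.28 * 0.7 * 0.85 * 1.031
k_inf = 1.3987

1.3987


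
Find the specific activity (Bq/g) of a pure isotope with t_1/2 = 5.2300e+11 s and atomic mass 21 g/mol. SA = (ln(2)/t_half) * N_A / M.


lambda = ln(2) / t_half = ln(2) / 5.2300e+11 = 1.325329e-12 /s
SA = lambda * N_A / M
SA = 1.325329e-12 * 6.022e23 / 21
SA = 3.8005e+10 Bq/g

3.8005e+10


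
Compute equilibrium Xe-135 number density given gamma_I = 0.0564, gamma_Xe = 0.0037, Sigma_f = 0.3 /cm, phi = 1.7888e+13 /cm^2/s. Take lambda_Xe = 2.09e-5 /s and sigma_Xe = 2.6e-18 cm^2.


Xe_eq = (gamma_I + gamma_Xe) * Sigma_f * phi / (lambda_Xe + sigma_Xe * phi)
Numerator = (0.0564 + 0.0037) * 0.3 * 1.7888e+13 = 3.225206e+11
Denominator = 2.09e-5 + 2.6e-18 * 1.7888e+13 = 6.740880e-05
Xe_eq = 3.225206e+11 / 6.740880e-05 = 4.7845e+15 /cm^3

4.7845e+15


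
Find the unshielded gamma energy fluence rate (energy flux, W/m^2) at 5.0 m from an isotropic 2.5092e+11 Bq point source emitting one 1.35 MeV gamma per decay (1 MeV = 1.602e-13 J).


psi = A * E * 1.602e-13 / (4*pi*r^2)
psi = 2.5092e+11 * 1.35 * 1.602e-13 / (4*pi*5.0^2)
psi = 1.7274e-04 W/m^2

1.7274e-04


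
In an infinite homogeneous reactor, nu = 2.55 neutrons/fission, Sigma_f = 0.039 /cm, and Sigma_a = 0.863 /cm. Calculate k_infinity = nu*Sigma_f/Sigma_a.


k_inf = nu * Sigma_f / Sigma_a
k_inf = 2.55 * 0.039 / 0.863
k_inf = 0.11524

0.11524


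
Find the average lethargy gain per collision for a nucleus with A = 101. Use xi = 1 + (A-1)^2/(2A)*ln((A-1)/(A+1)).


xi = 1 + (A-1)^2/(2A) * ln((A-1)/(A+1))
xi = 1 + (101-1)^2/(2*101) * ln((101-1)/(101 +1))
xi = 0.019672

0.019672


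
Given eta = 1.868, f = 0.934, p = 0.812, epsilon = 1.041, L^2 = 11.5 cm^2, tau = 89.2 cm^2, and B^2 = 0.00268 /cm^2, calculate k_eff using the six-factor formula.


k_inf = eta*f*p*eps = 1.868*0.934*0.812*1.041 = 1.474791
P_TNL = 1/(1 + L^2*B^2) = 1/(1 + 11.5*0.00268) = 0.9701015
P_FNL = exp(-B^2*tau) = exp(-0.00268*89.2) = 0.7873708
k_eff = k_inf * P_TNL * P_FNL = 1.474791 * 0.9701015 * 0.7873708
k_eff = 1.1265

1.1265


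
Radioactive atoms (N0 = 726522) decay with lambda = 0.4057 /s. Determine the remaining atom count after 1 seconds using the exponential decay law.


N = N0 * exp(-lambda * t)
N = 726522 * exp(-0.4057 * 1)
N = 484234

484234


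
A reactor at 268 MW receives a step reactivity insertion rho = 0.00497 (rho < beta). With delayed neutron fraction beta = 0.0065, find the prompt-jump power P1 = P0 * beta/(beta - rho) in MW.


P1/P0 = beta / (beta - rho)
P1/P0 = 0.0065 / (0.0065 - 0.00497) = 4.248366
P1 = 268 * 4.248366 = 1138.6 MW

1138.6


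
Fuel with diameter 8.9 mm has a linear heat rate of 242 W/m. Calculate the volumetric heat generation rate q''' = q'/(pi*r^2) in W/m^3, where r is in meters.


r = D / 2 / 1000 = 8.9 / 2 / 1000 = 0.00445 m
q''' = q' / (pi * r^2)
q''' = 242 / (pi * 0.00445^2)
q''' = 3.8900e+06 W/m^3

3.8900e+06


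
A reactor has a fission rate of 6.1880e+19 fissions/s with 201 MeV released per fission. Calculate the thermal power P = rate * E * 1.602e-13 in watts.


P = fission_rate * E_MeV * 1.602e-13
P = 6.1880e+19 * 201 * 1.602e-13
P = 1.9925e+09 W

1.9925e+09


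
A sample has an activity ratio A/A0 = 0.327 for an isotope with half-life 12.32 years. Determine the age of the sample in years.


lambda = ln(2) / t_half = ln(2) / 12.32 = 0.05626195 /yr
t = -ln(A/A0) / lambda
t = -ln(0.327) / 0.05626195
t = 19.868 yr

19.868


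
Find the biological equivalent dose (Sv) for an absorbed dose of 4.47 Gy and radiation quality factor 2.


H = D * Q
H = 4.47 * 2
H = 8.9400 Sv

8.9400


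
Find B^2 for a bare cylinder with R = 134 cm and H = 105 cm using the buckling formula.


B^2 = (2.405/R)^2 + (pi/H)^2
B^2 = (2.405/134)^2 + (pi/105)^2
B^2 = 0.0012173 /cm^2

0.0012173


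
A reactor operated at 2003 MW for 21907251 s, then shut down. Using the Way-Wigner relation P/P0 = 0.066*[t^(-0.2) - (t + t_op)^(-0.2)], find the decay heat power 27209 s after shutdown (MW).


P/P0 = 0.066 * [t^(-0.2) - (t + t_op)^(-0.2)]
P/P0 = 0.066 * [27209^(-0.2) - (27209 + 21907251)^(-0.2)]
P/P0 = 0.066 * [0.1297351 - 0.03402316] = 0.006316988
P = 2003 * 0.006316988 = 12.653 MW

12.653


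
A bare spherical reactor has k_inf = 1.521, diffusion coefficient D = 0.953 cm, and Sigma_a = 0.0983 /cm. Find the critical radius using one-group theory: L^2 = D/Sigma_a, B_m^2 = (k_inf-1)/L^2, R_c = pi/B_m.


L^2 = D / Sigma_a = 0.953 / 0.0983 = 9.694812 cm^2
B_m^2 = (k_inf - 1) / L^2 = (1.521 - 1) / 9.694812 = 0.05374008 /cm^2
For a bare sphere: B_g = pi/R, so R_c = pi / sqrt(B_m^2)
R_c = pi / sqrt(0.05374008) = 13.552 cm

13.552


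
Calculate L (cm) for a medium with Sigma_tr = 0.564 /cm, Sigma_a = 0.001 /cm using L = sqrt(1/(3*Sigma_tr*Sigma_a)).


D = 1 / (3 * Sigma_tr) = 1 / (3 * 0.564) = 0.5910165 cm
L = sqrt(D / Sigma_a)
L = sqrt(0.5910165 / 0.001)
L = 24.311 cm

24.311


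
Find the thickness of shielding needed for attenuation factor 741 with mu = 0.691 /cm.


x = ln(factor) / mu
x = ln(741) / 0.691
x = 9.5630 cm

9.5630


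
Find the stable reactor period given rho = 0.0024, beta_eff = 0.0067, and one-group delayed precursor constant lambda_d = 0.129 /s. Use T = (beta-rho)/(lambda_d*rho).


T = (beta - rho) / (lambda_d * rho)
T = (0.0067 - 0.0024) / (0.129 * 0.0024)
T = 13.889 s

13.889
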